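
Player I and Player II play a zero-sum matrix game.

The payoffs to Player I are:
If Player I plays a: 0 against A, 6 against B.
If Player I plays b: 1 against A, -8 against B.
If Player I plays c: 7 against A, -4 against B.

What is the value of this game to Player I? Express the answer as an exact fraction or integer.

Row b is strictly dominated by row c, so Player I never plays it.
The remaining 2×2 game on (a, c) × (A, B) has no saddle point. Let Player I play a with probability p; indifference gives 7(1−p) = 6p − 4(1−p), so p = 11/17.
Similarly Player II's optimal q on A is 10/17, and the value is 0·(10/17) + (6)·(7/17) = 42/17.

42/17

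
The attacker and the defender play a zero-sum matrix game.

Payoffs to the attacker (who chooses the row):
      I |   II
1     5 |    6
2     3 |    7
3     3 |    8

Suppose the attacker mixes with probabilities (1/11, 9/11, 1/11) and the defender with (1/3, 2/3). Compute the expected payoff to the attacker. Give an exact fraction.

63/11

Against (1/3, 2/3), each row's expected payoff is 1: 17/3; 2: 17/3; 3: 19/3.
Taking the (1/11, 9/11, 1/11)-weighted average: (1/11)·(17/3) + (9/11)·(17/3) + (1/11)·(19/3) = 63/11.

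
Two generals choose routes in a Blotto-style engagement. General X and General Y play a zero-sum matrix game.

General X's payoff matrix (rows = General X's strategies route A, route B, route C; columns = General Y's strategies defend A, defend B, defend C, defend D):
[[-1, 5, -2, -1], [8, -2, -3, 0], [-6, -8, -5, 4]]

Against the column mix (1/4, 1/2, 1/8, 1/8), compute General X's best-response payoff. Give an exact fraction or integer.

route A: (-1)·(1/4) + (5)·(1/2) + (-2)·(1/8) + (-1)·(1/8) = 15/8.
route B: (8)·(1/4) + (-2)·(1/2) + (-3)·(1/8) + (0)·(1/8) = 5/8.
route C: (-6)·(1/4) + (-8)·(1/2) + (-5)·(1/8) + (4)·(1/8) = -45/8.
The best pure response is route A with expected payoff 15/8.

15/8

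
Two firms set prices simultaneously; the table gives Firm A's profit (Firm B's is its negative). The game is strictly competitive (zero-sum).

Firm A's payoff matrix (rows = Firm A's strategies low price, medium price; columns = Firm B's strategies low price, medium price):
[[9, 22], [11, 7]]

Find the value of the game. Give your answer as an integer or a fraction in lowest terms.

179/17

Row minima are 9 and 7, so Firm A's maximin is 9; column maxima are 11 and 22, so Firm B's minimax is 11. These differ, so the equilibrium is in mixed strategies.
Let Firm A play low price with probability p. Firm B is indifferent when 9p + 11(1−p) = 22p + 7(1−p), giving p = 4/17.
Let Firm B play low price with probability q. Firm A is indifferent when 9q + 22(1−q) = 11q + 7(1−q), giving q = 15/17.
The value is 9·(15/17) + (22)·(2/17) = 179/17.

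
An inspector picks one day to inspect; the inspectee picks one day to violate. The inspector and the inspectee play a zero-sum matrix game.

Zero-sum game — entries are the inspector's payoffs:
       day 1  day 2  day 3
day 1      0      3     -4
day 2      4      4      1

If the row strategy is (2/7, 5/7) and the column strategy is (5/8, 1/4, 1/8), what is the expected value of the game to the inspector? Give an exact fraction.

149/56

Against (5/8, 1/4, 1/8), each row's expected payoff is day 1: 1/4; day 2: 29/8.
Taking the (2/7, 5/7)-weighted average: (2/7)·(1/4) + (5/7)·(29/8) = 149/56.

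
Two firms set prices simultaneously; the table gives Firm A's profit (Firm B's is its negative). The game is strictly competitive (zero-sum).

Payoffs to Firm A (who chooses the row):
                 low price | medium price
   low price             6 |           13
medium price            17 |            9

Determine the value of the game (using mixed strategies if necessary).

Row minima are 6 and 9, so Firm A's maximin is 9; column maxima are 17 and 13, so Firm B's minimax is 13. These differ, so the equilibrium is in mixed strategies.
Let Firm A play low price with probability p. Firm B is indifferent when 6p + 17(1−p) = 13p + 9(1−p), giving p = 8/15.
Let Firm B play low price with probability q. Firm A is indifferent when 6q + 13(1−q) = 17q + 9(1−q), giving q = 4/15.
The value is 6·(4/15) + (13)·(11/15) = 167/15.

167/15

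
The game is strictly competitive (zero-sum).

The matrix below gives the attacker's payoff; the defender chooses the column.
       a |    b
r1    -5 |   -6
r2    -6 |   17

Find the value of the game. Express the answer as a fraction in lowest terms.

-121/24

Row minima are -6 and -6, so the attacker's maximin is -6; column maxima are -5 and 17, so the defender's minimax is -5. These differ, so the equilibrium is in mixed strategies.
Let the attacker play r1 with probability p. The defender is indifferent when −5p − 6(1−p) = −6p + 17(1−p), giving p = 23/24.
Let the defender play a with probability q. The attacker is indifferent when −5q − 6(1−q) = −6q + 17(1−q), giving q = 23/24.
The value is -5·(23/24) + (-6)·(1/24) = -121/24.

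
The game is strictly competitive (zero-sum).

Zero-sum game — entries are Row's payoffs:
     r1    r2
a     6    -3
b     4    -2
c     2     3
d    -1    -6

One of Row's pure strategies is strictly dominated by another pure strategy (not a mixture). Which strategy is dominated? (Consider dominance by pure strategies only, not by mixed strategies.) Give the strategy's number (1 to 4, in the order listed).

4

Compare d with a: 6 > -1, -3 > -6.
So a strictly dominates d for Row; d is strictly dominated.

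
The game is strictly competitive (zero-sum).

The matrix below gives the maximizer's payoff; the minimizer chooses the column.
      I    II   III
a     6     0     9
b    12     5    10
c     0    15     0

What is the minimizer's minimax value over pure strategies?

10

The worst case (largest entry) in each column is I: 12, II: 15, III: 10.
The best (smallest) of these is 10.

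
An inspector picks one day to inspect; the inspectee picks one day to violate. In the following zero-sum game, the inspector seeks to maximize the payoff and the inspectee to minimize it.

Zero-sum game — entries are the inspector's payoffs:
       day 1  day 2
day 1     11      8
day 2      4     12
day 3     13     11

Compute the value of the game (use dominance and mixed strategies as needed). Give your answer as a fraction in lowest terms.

56/5

Row day 1 is strictly dominated by row day 3, so the inspector never plays it.
The remaining 2×2 game on (day 2, day 3) × (day 1, day 2) has no saddle point. Let the inspector play day 2 with probability p; indifference gives 4p + 13(1−p) = 12p + 11(1−p), so p = 1/5.
Similarly the inspectee's optimal q on day 1 is 1/10, and the value is 4·(1/10) + (12)·(9/10) = 56/5.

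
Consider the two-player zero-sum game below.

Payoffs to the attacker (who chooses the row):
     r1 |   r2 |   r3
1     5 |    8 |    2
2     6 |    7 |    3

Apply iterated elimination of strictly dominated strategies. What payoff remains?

3

Column r1 is strictly dominated by r3 for the defender (2<5, 3<6); eliminate r1.
Column r2 is strictly dominated by r3 for the defender (2<8, 3<7); eliminate r2.
Row 1 is strictly dominated by row 2 (3>2); eliminate 1.
Only (2, r3) remains, with payoff 3.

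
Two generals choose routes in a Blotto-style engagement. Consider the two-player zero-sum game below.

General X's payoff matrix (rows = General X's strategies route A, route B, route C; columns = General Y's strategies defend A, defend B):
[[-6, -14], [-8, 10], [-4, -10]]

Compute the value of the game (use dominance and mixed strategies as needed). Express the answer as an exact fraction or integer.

-5

Row route A is strictly dominated by row route C, so General X never plays it.
The remaining 2×2 game on (route B, route C) × (defend A, defend B) has no saddle point. Let General X play route B with probability p; indifference gives −8p − 4(1−p) = 10p − 10(1−p), so p = 1/4.
Similarly General Y's optimal q on defend A is 5/6, and the value is -8·(5/6) + (10)·(1/6) = -5.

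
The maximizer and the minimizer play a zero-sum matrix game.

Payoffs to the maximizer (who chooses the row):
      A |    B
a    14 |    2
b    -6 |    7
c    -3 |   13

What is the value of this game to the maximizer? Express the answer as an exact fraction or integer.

47/7

Row b is strictly dominated by row c, so the maximizer never plays it.
The remaining 2×2 game on (a, c) × (A, B) has no saddle point. Let the maximizer play a with probability p; indifference gives 14p − 3(1−p) = 2p + 13(1−p), so p = 4/7.
Similarly the minimizer's optimal q on A is 11/28, and the value is 14·(11/28) + (2)·(17/28) = 47/7.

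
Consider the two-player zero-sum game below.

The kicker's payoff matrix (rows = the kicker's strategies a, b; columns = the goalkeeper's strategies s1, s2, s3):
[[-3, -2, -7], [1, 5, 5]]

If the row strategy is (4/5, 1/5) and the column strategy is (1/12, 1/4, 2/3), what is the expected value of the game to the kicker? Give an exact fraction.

-17/5

Against (1/12, 1/4, 2/3), each row's expected payoff is a: -65/12; b: 14/3.
Taking the (4/5, 1/5)-weighted average: (4/5)·(-65/12) + (1/5)·(14/3) = -17/5.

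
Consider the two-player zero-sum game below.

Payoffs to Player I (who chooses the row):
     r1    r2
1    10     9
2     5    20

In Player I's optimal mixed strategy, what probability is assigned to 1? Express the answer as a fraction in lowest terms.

Row minima are 9 and 5, so Player I's maximin is 9; column maxima are 10 and 20, so Player II's minimax is 10. These differ, so the equilibrium is in mixed strategies.
Let Player I play 1 with probability p. Player II is indifferent when 10p + 5(1−p) = 9p + 20(1−p), giving p = 15/16.

15/16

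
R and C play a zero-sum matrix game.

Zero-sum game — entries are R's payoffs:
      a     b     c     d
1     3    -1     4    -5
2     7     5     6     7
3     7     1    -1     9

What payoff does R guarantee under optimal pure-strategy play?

5

Row minima: -5, 5, -1 → R's maximin is 5.
Column maxima: 7, 5, 6, 9 → C's minimax is 5.
They coincide at (2, b), so the value is 5.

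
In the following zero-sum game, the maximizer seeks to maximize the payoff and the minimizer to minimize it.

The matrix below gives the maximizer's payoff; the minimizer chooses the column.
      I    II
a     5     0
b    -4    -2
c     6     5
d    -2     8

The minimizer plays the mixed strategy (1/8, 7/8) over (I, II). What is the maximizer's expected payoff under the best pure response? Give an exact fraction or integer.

27/4

a: (5)·(1/8) + (0)·(7/8) = 5/8.
b: (-4)·(1/8) + (-2)·(7/8) = -9/4.
c: (6)·(1/8) + (5)·(7/8) = 41/8.
d: (-2)·(1/8) + (8)·(7/8) = 27/4.
The best pure response is d with expected payoff 27/4.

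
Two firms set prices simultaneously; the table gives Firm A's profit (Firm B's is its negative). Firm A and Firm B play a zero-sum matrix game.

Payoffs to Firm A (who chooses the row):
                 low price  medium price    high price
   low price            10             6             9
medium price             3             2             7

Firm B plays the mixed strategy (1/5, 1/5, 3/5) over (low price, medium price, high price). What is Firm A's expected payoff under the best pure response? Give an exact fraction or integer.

low price: (10)·(1/5) + (6)·(1/5) + (9)·(3/5) = 43/5.
medium price: (3)·(1/5) + (2)·(1/5) + (7)·(3/5) = 26/5.
The best pure response is low price with expected payoff 43/5.

43/5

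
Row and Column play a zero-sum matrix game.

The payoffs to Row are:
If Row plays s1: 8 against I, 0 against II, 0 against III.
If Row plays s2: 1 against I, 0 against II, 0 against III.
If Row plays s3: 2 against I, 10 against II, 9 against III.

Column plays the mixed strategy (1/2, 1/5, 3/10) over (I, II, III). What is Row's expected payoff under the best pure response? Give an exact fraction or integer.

57/10

s1: (8)·(1/2) + (0)·(1/5) + (0)·(3/10) = 4.
s2: (1)·(1/2) + (0)·(1/5) + (0)·(3/10) = 1/2.
s3: (2)·(1/2) + (10)·(1/5) + (9)·(3/10) = 57/10.
The best pure response is s3 with expected payoff 57/10.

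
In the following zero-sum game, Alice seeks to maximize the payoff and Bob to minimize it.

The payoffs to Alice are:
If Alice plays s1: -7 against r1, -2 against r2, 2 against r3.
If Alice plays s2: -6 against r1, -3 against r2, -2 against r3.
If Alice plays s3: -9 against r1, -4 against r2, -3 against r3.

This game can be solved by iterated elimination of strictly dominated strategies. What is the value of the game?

Row s3 is strictly dominated by row s1 (-7>-9, -2>-4, 2>-3); eliminate s3.
Column r3 is strictly dominated by r1 for Bob (-7<2, -6<-2); eliminate r3.
Column r2 is strictly dominated by r1 for Bob (-7<-2, -6<-3); eliminate r2.
Row s1 is strictly dominated by row s2 (-6>-7); eliminate s1.
Only (s2, r1) remains, with payoff -6.

-6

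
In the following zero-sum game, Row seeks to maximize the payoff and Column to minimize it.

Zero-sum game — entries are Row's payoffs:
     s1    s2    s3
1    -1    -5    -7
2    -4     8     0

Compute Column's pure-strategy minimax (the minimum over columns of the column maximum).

-1

The worst case (largest entry) in each column is s1: -1, s2: 8, s3: 0.
The best (smallest) of these is -1.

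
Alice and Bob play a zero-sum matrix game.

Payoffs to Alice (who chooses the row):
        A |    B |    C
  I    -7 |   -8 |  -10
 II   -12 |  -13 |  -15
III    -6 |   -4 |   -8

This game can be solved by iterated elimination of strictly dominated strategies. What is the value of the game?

-8

Column A is strictly dominated by C for Bob (-10<-7, -15<-12, -8<-6); eliminate A.
Column B is strictly dominated by C for Bob (-10<-8, -15<-13, -8<-4); eliminate B.
Row I is strictly dominated by row III (-8>-10); eliminate I.
Row II is strictly dominated by row III (-8>-15); eliminate II.
Only (III, C) remains, with payoff -8.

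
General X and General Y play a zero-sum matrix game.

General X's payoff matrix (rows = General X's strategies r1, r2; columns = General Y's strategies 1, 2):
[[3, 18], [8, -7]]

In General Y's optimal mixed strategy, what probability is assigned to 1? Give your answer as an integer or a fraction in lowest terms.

Row minima are 3 and -7, so General X's maximin is 3; column maxima are 8 and 18, so General Y's minimax is 8. These differ, so the equilibrium is in mixed strategies.
Let General Y play 1 with probability q. General X is indifferent when 3q + 18(1−q) = 8q − 7(1−q), giving q = 5/6.

5/6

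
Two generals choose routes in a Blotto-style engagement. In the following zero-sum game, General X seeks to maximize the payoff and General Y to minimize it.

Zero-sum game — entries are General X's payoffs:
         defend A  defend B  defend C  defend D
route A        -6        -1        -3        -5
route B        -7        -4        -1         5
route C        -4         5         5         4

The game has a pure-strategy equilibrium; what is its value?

-4

Row minima: -6, -7, -4 → General X's maximin is -4.
Column maxima: -4, 5, 5, 5 → General Y's minimax is -4.
They coincide at (route C, defend A), so the value is -4.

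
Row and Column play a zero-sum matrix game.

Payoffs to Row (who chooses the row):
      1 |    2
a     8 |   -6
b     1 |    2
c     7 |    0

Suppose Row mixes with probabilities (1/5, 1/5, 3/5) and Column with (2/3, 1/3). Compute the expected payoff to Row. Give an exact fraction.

56/15

Against (2/3, 1/3), each row's expected payoff is a: 10/3; b: 4/3; c: 14/3.
Taking the (1/5, 1/5, 3/5)-weighted average: (1/5)·(10/3) + (1/5)·(4/3) + (3/5)·(14/3) = 56/15.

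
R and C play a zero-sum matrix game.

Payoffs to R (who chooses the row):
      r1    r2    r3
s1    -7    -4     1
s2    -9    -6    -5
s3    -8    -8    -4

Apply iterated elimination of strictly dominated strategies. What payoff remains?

-7

Column r3 is strictly dominated by r1 for C (-7<1, -9<-5, -8<-4); eliminate r3.
Row s3 is strictly dominated by row s1 (-7>-8, -4>-8); eliminate s3.
Row s2 is strictly dominated by row s1 (-7>-9, -4>-6); eliminate s2.
Column r2 is strictly dominated by r1 for C (-7<-4); eliminate r2.
Only (s1, r1) remains, with payoff -7.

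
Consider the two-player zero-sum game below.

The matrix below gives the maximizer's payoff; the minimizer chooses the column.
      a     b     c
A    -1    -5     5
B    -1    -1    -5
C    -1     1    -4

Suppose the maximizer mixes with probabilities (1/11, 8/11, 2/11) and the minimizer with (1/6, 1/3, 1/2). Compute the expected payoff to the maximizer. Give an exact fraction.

Against (1/6, 1/3, 1/2), each row's expected payoff is A: 2/3; B: -3; C: -11/6.
Taking the (1/11, 8/11, 2/11)-weighted average: (1/11)·(2/3) + (8/11)·(-3) + (2/11)·(-11/6) = -27/11.

-27/11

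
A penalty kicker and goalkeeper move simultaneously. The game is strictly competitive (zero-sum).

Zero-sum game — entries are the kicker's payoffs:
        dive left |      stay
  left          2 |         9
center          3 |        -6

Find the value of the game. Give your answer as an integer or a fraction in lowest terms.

39/16

Row minima are 2 and -6, so the kicker's maximin is 2; column maxima are 3 and 9, so the goalkeeper's minimax is 3. These differ, so the equilibrium is in mixed strategies.
Let the kicker play left with probability p. The goalkeeper is indifferent when 2p + 3(1−p) = 9p − 6(1−p), giving p = 9/16.
Let the goalkeeper play dive left with probability q. The kicker is indifferent when 2q + 9(1−q) = 3q − 6(1−q), giving q = 15/16.
The value is 2·(15/16) + (9)·(1/16) = 39/16.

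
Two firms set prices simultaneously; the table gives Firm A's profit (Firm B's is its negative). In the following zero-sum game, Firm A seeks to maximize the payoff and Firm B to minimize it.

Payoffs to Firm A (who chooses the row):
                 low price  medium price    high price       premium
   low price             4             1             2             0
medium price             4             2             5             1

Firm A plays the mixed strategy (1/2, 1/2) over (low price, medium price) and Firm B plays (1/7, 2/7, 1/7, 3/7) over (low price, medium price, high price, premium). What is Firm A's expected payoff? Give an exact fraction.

12/7

Against (1/7, 2/7, 1/7, 3/7), each row's expected payoff is low price: 8/7; medium price: 16/7.
Taking the (1/2, 1/2)-weighted average: (1/2)·(8/7) + (1/2)·(16/7) = 12/7.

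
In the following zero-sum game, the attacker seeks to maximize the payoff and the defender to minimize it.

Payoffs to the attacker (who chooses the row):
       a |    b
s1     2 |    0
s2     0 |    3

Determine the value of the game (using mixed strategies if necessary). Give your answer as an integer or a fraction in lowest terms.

Row minima are 0 and 0, so the attacker's maximin is 0; column maxima are 2 and 3, so the defender's minimax is 2. These differ, so the equilibrium is in mixed strategies.
Let the attacker play s1 with probability p. The defender is indifferent when 2p = 3(1−p), giving p = 3/5.
Let the defender play a with probability q. The attacker is indifferent when 2q = 3(1−q), giving q = 3/5.
The value is 2·(3/5) + (0)·(2/5) = 6/5.

6/5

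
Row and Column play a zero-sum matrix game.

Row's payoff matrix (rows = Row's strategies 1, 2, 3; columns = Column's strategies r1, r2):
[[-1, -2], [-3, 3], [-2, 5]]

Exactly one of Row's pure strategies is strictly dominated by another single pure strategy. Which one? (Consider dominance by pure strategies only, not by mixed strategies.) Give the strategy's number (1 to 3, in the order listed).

2

Compare 2 with 3: -2 > -3, 5 > 3.
So 3 strictly dominates 2 for Row; 2 is strictly dominated.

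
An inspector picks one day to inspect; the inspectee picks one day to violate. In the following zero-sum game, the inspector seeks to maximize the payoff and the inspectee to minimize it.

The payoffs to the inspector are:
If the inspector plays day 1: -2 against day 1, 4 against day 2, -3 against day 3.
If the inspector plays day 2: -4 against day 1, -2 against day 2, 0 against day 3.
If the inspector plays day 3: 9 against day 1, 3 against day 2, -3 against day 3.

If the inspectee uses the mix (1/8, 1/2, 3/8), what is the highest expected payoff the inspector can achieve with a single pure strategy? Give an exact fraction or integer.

3/2

day 1: (-2)·(1/8) + (4)·(1/2) + (-3)·(3/8) = 5/8.
day 2: (-4)·(1/8) + (-2)·(1/2) + (0)·(3/8) = -3/2.
day 3: (9)·(1/8) + (3)·(1/2) + (-3)·(3/8) = 3/2.
The best pure response is day 3 with expected payoff 3/2.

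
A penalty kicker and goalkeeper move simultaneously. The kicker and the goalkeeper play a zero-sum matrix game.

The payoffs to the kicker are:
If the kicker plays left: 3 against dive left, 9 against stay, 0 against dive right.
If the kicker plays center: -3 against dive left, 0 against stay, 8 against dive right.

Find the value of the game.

12/7

Column stay is strictly dominated by dive left for the goalkeeper (it gives the kicker more in every row).
The remaining 2×2 game on (left, center) × (dive left, dive right) has no saddle point. Let the kicker play left with probability p; indifference gives 3p − 3(1−p) = 8(1−p), so p = 11/14.
Similarly the goalkeeper's optimal q on dive left is 4/7, and the value is 3·(4/7) + (0)·(3/7) = 12/7.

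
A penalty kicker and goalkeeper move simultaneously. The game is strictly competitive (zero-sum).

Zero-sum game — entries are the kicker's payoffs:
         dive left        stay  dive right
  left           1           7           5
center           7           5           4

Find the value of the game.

Column stay is strictly dominated by dive right for the goalkeeper (it gives the kicker more in every row).
The remaining 2×2 game on (left, center) × (dive left, dive right) has no saddle point. Let the kicker play left with probability p; indifference gives p + 7(1−p) = 5p + 4(1−p), so p = 3/7.
Similarly the goalkeeper's optimal q on dive left is 1/7, and the value is 1·(1/7) + (5)·(6/7) = 31/7.

31/7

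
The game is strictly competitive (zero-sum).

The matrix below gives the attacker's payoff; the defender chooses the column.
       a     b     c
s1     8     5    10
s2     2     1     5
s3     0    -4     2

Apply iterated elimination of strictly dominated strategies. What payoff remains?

Row s2 is strictly dominated by row s1 (8>2, 5>1, 10>5); eliminate s2.
Column c is strictly dominated by a for the defender (8<10, 0<2); eliminate c.
Row s3 is strictly dominated by row s1 (8>0, 5>-4); eliminate s3.
Column a is strictly dominated by b for the defender (5<8); eliminate a.
Only (s1, b) remains, with payoff 5.

5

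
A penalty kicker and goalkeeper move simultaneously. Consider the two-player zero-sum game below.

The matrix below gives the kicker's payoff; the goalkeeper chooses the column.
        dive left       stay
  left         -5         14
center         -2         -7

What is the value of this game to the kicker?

Row minima are -5 and -7, so the kicker's maximin is -5; column maxima are -2 and 14, so the goalkeeper's minimax is -2. These differ, so the equilibrium is in mixed strategies.
Let the kicker play left with probability p. The goalkeeper is indifferent when −5p − 2(1−p) = 14p − 7(1−p), giving p = 5/24.
Let the goalkeeper play dive left with probability q. The kicker is indifferent when −5q + 14(1−q) = −2q − 7(1−q), giving q = 7/8.
The value is -5·(7/8) + (14)·(1/8) = -21/8.

-21/8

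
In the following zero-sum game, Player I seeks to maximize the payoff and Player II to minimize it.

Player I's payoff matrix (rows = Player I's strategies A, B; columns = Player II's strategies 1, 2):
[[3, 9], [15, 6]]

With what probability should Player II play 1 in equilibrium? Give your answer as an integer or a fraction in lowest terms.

1/5

Row minima are 3 and 6, so Player I's maximin is 6; column maxima are 15 and 9, so Player II's minimax is 9. These differ, so the equilibrium is in mixed strategies.
Let Player II play 1 with probability q. Player I is indifferent when 3q + 9(1−q) = 15q + 6(1−q), giving q = 1/5.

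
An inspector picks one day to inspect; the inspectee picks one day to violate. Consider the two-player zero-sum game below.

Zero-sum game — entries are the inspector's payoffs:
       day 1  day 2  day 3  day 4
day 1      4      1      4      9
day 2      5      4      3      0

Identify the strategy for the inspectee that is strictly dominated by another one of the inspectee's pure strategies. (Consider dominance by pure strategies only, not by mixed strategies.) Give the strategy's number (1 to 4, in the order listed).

The inspectee prefers columns that give the inspector less. Compare day 1 with day 2: 1 < 4, 4 < 5.
So day 2 strictly dominates day 1 for the inspectee; day 1 is strictly dominated.

1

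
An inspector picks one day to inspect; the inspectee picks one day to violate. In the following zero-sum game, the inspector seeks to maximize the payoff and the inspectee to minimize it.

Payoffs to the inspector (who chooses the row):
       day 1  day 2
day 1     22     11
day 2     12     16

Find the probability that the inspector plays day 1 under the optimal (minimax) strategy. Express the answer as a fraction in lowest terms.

4/15

Row minima are 11 and 12, so the inspector's maximin is 12; column maxima are 22 and 16, so the inspectee's minimax is 16. These differ, so the equilibrium is in mixed strategies.
Let the inspector play day 1 with probability p. The inspectee is indifferent when 22p + 12(1−p) = 11p + 16(1−p), giving p = 4/15.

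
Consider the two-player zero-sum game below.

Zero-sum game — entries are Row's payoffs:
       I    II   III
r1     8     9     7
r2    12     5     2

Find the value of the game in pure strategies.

Row minima: 7, 2 → Row's maximin is 7.
Column maxima: 12, 9, 7 → Column's minimax is 7.
They coincide at (r1, III), so the value is 7.

7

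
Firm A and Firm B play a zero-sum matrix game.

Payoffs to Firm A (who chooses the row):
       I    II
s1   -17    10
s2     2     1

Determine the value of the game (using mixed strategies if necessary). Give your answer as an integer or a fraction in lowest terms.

37/28

Row minima are -17 and 1, so Firm A's maximin is 1; column maxima are 2 and 10, so Firm B's minimax is 2. These differ, so the equilibrium is in mixed strategies.
Let Firm A play s1 with probability p. Firm B is indifferent when −17p + 2(1−p) = 10p + (1−p), giving p = 1/28.
Let Firm B play I with probability q. Firm A is indifferent when −17q + 10(1−q) = 2q + (1−q), giving q = 9/28.
The value is -17·(9/28) + (10)·(19/28) = 37/28.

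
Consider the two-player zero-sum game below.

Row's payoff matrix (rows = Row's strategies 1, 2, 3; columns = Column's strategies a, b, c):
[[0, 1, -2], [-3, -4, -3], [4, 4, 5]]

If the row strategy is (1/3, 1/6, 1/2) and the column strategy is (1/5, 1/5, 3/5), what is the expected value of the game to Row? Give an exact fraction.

43/30

Against (1/5, 1/5, 3/5), each row's expected payoff is 1: -1; 2: -16/5; 3: 23/5.
Taking the (1/3, 1/6, 1/2)-weighted average: (1/3)·(-1) + (1/6)·(-16/5) + (1/2)·(23/5) = 43/30.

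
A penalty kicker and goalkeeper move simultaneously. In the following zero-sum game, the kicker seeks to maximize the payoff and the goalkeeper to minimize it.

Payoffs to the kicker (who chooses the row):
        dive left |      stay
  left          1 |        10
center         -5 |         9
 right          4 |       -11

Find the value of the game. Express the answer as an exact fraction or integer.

Row center is strictly dominated by row left, so the kicker never plays it.
The remaining 2×2 game on (left, right) × (dive left, stay) has no saddle point. Let the kicker play left with probability p; indifference gives p + 4(1−p) = 10p − 11(1−p), so p = 5/8.
Similarly the goalkeeper's optimal q on dive left is 7/8, and the value is 1·(7/8) + (10)·(1/8) = 17/8.

17/8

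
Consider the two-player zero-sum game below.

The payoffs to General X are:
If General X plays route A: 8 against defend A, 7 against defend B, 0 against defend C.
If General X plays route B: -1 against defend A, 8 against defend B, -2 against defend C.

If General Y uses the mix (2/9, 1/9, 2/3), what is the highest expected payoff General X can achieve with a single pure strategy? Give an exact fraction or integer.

23/9

route A: (8)·(2/9) + (7)·(1/9) + (0)·(2/3) = 23/9.
route B: (-1)·(2/9) + (8)·(1/9) + (-2)·(2/3) = -2/3.
The best pure response is route A with expected payoff 23/9.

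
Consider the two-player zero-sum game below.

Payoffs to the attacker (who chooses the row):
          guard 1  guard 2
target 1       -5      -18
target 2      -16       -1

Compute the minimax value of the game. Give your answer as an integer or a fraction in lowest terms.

-283/28

Row minima are -18 and -16, so the attacker's maximin is -16; column maxima are -5 and -1, so the defender's minimax is -5. These differ, so the equilibrium is in mixed strategies.
Let the attacker play target 1 with probability p. The defender is indifferent when −5p − 16(1−p) = −18p − (1−p), giving p = 15/28.
Let the defender play guard 1 with probability q. The attacker is indifferent when −5q − 18(1−q) = −16q − (1−q), giving q = 17/28.
The value is -5·(17/28) + (-18)·(11/28) = -283/28.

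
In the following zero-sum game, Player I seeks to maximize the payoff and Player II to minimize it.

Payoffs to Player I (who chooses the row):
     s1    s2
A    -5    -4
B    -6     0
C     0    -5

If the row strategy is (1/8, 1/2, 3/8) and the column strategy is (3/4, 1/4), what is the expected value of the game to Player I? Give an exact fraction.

Against (3/4, 1/4), each row's expected payoff is A: -19/4; B: -9/2; C: -5/4.
Taking the (1/8, 1/2, 3/8)-weighted average: (1/8)·(-19/4) + (1/2)·(-9/2) + (3/8)·(-5/4) = -53/16.

-53/16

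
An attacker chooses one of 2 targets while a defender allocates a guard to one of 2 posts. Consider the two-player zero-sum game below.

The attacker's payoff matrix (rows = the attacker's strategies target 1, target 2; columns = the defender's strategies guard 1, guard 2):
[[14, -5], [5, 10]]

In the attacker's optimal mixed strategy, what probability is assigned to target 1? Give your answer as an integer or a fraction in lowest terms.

Row minima are -5 and 5, so the attacker's maximin is 5; column maxima are 14 and 10, so the defender's minimax is 10. These differ, so the equilibrium is in mixed strategies.
Let the attacker play target 1 with probability p. The defender is indifferent when 14p + 5(1−p) = −5p + 10(1−p), giving p = 5/24.

5/24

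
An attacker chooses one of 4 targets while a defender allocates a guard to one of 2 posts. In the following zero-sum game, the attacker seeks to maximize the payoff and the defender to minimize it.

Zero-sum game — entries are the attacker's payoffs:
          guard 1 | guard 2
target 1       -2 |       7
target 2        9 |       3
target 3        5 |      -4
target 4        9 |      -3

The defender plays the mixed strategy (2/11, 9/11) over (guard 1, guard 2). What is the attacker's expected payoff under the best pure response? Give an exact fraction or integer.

59/11

target 1: (-2)·(2/11) + (7)·(9/11) = 59/11.
target 2: (9)·(2/11) + (3)·(9/11) = 45/11.
target 3: (5)·(2/11) + (-4)·(9/11) = -26/11.
target 4: (9)·(2/11) + (-3)·(9/11) = -9/11.
The best pure response is target 1 with expected payoff 59/11.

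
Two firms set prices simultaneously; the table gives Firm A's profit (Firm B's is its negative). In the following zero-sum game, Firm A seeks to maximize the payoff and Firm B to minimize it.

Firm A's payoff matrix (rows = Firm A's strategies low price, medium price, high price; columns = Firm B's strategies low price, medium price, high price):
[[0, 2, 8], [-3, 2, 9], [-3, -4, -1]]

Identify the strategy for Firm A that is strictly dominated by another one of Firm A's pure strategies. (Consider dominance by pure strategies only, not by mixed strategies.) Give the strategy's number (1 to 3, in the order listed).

Compare high price with low price: 0 > -3, 2 > -4, 8 > -1.
So low price strictly dominates high price for Firm A; high price is strictly dominated.

3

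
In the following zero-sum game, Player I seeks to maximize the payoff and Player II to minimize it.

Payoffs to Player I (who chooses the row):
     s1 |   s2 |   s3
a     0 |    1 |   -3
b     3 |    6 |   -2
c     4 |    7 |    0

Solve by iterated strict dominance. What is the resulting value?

Row a is strictly dominated by row b (3>0, 6>1, -2>-3); eliminate a.
Row b is strictly dominated by row c (4>3, 7>6, 0>-2); eliminate b.
Column s2 is strictly dominated by s1 for Player II (4<7); eliminate s2.
Column s1 is strictly dominated by s3 for Player II (0<4); eliminate s1.
Only (c, s3) remains, with payoff 0.

0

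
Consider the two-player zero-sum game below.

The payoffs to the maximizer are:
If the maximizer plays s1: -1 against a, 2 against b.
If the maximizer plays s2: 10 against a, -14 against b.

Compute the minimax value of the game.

2/9

Row minima are -1 and -14, so the maximizer's maximin is -1; column maxima are 10 and 2, so the minimizer's minimax is 2. These differ, so the equilibrium is in mixed strategies.
Let the maximizer play s1 with probability p. The minimizer is indifferent when −p + 10(1−p) = 2p − 14(1−p), giving p = 8/9.
Let the minimizer play a with probability q. The maximizer is indifferent when −q + 2(1−q) = 10q − 14(1−q), giving q = 16/27.
The value is -1·(16/27) + (2)·(11/27) = 2/9.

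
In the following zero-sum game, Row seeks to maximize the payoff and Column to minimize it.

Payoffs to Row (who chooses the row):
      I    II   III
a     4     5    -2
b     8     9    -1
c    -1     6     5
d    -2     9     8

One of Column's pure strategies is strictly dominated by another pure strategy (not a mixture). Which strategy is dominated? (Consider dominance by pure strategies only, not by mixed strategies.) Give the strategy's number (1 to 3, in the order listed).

2

Column prefers columns that give Row less. Compare II with I: 4 < 5, 8 < 9, -1 < 6, -2 < 9.
So I strictly dominates II for Column; II is strictly dominated.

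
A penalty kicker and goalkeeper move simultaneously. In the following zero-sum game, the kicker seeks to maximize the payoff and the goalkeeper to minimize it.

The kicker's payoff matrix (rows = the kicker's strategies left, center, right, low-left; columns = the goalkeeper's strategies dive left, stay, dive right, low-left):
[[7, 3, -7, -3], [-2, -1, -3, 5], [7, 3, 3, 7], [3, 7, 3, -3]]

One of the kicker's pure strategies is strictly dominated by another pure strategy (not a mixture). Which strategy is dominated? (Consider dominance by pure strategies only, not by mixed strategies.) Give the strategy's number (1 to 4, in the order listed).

Compare center with right: 7 > -2, 3 > -1, 3 > -3, 7 > 5.
So right strictly dominates center for the kicker; center is strictly dominated.

2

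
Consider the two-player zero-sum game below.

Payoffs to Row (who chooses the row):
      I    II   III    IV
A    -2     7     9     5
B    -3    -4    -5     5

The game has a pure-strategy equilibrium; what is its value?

Row minima: -2, -5 → Row's maximin is -2.
Column maxima: -2, 7, 9, 5 → Column's minimax is -2.
They coincide at (A, I), so the value is -2.

-2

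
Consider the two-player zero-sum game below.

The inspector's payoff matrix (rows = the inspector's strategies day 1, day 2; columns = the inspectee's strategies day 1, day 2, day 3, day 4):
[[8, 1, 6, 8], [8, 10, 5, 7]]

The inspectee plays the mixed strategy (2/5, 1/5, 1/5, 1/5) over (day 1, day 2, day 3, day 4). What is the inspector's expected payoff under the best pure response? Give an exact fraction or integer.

38/5

day 1: (8)·(2/5) + (1)·(1/5) + (6)·(1/5) + (8)·(1/5) = 31/5.
day 2: (8)·(2/5) + (10)·(1/5) + (5)·(1/5) + (7)·(1/5) = 38/5.
The best pure response is day 2 with expected payoff 38/5.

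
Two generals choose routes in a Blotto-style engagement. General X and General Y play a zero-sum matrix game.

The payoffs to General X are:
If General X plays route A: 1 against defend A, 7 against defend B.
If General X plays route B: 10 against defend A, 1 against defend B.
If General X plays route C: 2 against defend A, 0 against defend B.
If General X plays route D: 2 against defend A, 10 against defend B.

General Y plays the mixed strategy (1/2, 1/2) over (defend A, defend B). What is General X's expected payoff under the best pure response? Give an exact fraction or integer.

6

route A: (1)·(1/2) + (7)·(1/2) = 4.
route B: (10)·(1/2) + (1)·(1/2) = 11/2.
route C: (2)·(1/2) + (0)·(1/2) = 1.
route D: (2)·(1/2) + (10)·(1/2) = 6.
The best pure response is route D with expected payoff 6.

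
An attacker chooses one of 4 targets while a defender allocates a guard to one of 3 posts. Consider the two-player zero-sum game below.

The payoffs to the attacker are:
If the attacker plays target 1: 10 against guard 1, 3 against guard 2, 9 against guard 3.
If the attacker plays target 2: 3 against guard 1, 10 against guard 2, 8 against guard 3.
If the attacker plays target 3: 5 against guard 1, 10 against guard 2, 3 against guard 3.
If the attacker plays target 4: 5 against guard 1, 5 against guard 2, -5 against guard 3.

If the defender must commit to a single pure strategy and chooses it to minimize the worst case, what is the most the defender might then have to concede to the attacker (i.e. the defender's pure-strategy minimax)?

9

The worst case (largest entry) in each column is guard 1: 10, guard 2: 10, guard 3: 9.
The best (smallest) of these is 9.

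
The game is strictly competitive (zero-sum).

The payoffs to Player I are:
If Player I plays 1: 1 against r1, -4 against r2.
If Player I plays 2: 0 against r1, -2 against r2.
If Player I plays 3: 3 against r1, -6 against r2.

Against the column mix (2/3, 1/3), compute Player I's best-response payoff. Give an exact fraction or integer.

0

1: (1)·(2/3) + (-4)·(1/3) = -2/3.
2: (0)·(2/3) + (-2)·(1/3) = -2/3.
3: (3)·(2/3) + (-6)·(1/3) = 0.
The best pure response is 3 with expected payoff 0.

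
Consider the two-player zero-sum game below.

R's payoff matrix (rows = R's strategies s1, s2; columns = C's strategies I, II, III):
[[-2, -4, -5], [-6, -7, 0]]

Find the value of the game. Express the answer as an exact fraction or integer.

Column I is strictly dominated by II for C (it gives R more in every row).
The remaining 2×2 game on (s1, s2) × (II, III) has no saddle point. Let R play s1 with probability p; indifference gives −4p − 7(1−p) = −5p, so p = 7/8.
Similarly C's optimal q on II is 5/8, and the value is -4·(5/8) + (-5)·(3/8) = -35/8.

-35/8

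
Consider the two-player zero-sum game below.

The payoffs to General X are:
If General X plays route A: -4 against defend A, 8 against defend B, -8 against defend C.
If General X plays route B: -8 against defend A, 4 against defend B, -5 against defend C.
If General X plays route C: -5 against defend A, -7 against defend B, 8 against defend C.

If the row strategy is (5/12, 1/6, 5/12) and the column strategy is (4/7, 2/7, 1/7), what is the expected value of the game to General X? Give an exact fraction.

-19/7

Against (4/7, 2/7, 1/7), each row's expected payoff is route A: -8/7; route B: -29/7; route C: -26/7.
Taking the (5/12, 1/6, 5/12)-weighted average: (5/12)·(-8/7) + (1/6)·(-29/7) + (5/12)·(-26/7) = -19/7.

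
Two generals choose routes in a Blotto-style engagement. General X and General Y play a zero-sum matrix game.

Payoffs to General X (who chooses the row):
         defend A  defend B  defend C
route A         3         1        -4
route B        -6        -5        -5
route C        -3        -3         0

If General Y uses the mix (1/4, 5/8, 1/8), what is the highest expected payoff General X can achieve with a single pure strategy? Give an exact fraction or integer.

route A: (3)·(1/4) + (1)·(5/8) + (-4)·(1/8) = 7/8.
route B: (-6)·(1/4) + (-5)·(5/8) + (-5)·(1/8) = -21/4.
route C: (-3)·(1/4) + (-3)·(5/8) + (0)·(1/8) = -21/8.
The best pure response is route A with expected payoff 7/8.

7/8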